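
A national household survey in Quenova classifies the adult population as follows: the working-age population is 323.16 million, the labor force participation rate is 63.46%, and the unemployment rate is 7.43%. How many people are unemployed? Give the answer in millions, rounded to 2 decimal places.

About 15.24 million are unemployed.

Labor force = 0.6346 × 323.16 = 205.08 million.
Unemployed = 0.0743 × 205.08 ≈ 15.24 million.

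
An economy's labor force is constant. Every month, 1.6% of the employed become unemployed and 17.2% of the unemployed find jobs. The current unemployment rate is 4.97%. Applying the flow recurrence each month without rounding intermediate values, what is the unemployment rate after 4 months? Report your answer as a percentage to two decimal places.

With a fixed labor force, u_{t+1} = u_t + s·(1−u_t) − f·u_t = u_t·(1−s−f) + s.
Here 1−s−f = 0.812 and s = 0.016.
u_1 = 0.049700 × 0.812 + 0.016 = 0.056356.
u_2 = 0.056356 × 0.812 + 0.016 = 0.061761.
u_3 = 0.061761 × 0.812 + 0.016 = 0.066150.
u_4 = 0.066150 × 0.812 + 0.016 = 0.069714.

Unemployment rate after four months ≈ 6.97%.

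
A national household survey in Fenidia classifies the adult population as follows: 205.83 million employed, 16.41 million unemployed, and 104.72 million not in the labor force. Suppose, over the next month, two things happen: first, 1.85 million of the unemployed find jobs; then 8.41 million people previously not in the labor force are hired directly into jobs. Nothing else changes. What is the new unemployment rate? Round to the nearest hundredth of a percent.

Initially, labor force = 205.83 + 16.41 = 222.24 million, so u = 16.41/222.24 = 7.38%.
After the first change, unemployed falls and employed rises by 1.85; labor force unchanged → E = 207.68, U = 14.56, labor force = 222.24 million.
After the second change, employed and labor force both rise by 8.41; unemployed unchanged → E = 216.09, U = 14.56, labor force = 230.65 million.
New unemployment rate = 14.56 / 230.65 = 6.31%.

New unemployment rate ≈ 6.31%.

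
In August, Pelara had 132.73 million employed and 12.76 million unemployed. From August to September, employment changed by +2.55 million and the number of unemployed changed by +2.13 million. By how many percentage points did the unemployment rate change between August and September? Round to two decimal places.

August: labor force = 132.73 + 12.76 = 145.49; u = 12.76/145.49 = 8.77%.
September: labor force = 135.28 + 14.89 = 150.17; u = 14.89/150.17 = 9.92%.
Change = 9.92% − 8.77% = +1.15 pp.

The unemployment rate changed by +1.15 percentage points.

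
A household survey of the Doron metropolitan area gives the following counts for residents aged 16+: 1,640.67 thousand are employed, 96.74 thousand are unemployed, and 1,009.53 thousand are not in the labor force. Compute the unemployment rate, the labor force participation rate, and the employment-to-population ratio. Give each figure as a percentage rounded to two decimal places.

Labor force = employed + unemployed = 1,640.67 + 96.74 = 1,737.41 thousand.
Working-age population = 1,737.41 + 1,009.53 = 2,746.94 thousand.
Unemployment rate = 96.74 / 1,737.41 = 5.57%.
Labor force participation rate = 1,737.41 / 2,746.94 = 63.25%.
Employment-population ratio = 1,640.67 / 2,746.94 = 59.73%.

Unemployment rate ≈ 5.57%; labor force participation rate ≈ 63.25%; employment-population ratio ≈ 59.73%.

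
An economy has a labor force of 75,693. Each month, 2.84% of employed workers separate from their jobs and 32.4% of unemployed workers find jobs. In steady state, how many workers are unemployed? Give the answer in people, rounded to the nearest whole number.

About 6,100 are unemployed in steady state.

Steady-state unemployment rate u* = s/(s+f) = 2.84/(2.84+32.4) = 0.080590.
Unemployed = u* × labor force = 0.080590 × 75,693 ≈ 6,100.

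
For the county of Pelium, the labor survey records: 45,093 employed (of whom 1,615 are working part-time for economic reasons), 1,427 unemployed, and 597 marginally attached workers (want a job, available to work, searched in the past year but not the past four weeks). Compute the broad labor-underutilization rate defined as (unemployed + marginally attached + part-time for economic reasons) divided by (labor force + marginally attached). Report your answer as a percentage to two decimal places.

Broad underutilization rate ≈ 7.72%.

Labor force = 45,093 + 1,427 = 46,520.
Numerator = 1,427 + 597 + 1,615 = 3,639.
Denominator = 46,520 + 597 = 47,117.
Broad rate = 3,639 / 47,117 = 7.72%.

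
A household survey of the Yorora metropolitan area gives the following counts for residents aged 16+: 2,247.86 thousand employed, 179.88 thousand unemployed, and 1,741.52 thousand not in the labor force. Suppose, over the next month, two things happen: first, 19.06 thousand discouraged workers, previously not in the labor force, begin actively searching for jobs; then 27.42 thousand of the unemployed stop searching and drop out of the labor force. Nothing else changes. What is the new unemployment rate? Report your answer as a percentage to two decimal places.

Initially, labor force = 2,247.86 + 179.88 = 2,427.74 thousand, so u = 179.88/2,427.74 = 7.41%.
After the first change, unemployed and labor force both rise by 19.06 → E = 2,247.86, U = 198.94, labor force = 2,446.80 thousand.
After the second change, unemployed and labor force both fall by 27.42 → E = 2,247.86, U = 171.52, labor force = 2,419.38 thousand.
New unemployment rate = 171.52 / 2,419.38 = 7.09%.

New unemployment rate ≈ 7.09%.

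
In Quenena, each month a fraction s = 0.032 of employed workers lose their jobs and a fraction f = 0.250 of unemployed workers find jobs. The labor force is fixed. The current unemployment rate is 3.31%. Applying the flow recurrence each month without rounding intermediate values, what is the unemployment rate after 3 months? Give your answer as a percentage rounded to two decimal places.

With a fixed labor force, u_{t+1} = u_t + s·(1−u_t) − f·u_t = u_t·(1−s−f) + s.
Here 1−s−f = 0.718 and s = 0.032.
u_1 = 0.033100 × 0.718 + 0.032 = 0.055766.
u_2 = 0.055766 × 0.718 + 0.032 = 0.072040.
u_3 = 0.072040 × 0.718 + 0.032 = 0.083725.

Unemployment rate after three months ≈ 8.37%.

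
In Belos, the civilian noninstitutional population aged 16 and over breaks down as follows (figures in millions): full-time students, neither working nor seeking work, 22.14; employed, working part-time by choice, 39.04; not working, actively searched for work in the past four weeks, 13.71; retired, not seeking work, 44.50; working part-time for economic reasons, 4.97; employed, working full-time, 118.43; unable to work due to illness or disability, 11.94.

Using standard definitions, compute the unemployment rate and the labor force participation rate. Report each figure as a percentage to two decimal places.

Unemployment rate ≈ 7.78%; labor force participation rate ≈ 69.15%.

Employed = 39.04 + 4.97 + 118.43 = 162.44 million (anyone who worked, including part-time for economic reasons, counts as employed).
Unemployed = 13.71 million.
Labor force = 162.44 + 13.71 = 176.15 million.
Not in labor force = 22.14 + 44.50 + 11.94 = 78.58 million (those not working and not actively searching are outside the labor force).
Civilian working-age population = 176.15 + 78.58 = 254.73 million.
Unemployment rate = 13.71 / 176.15 = 7.78%.
Labor force participation rate = 176.15 / 254.73 = 69.15%.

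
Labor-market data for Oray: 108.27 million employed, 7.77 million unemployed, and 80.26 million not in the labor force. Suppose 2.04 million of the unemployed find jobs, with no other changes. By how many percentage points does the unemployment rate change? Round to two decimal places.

The unemployment rate changes by −1.76 percentage points.

Initially, labor force = 108.27 + 7.77 = 116.04 million, so u = 7.77/116.04 = 6.70%.
After the change, unemployed falls and employed rises by 2.04; labor force unchanged → E = 110.31, U = 5.73, labor force = 116.04 million.
New unemployment rate = 5.73 / 116.04 = 4.94%.
Change = 4.94% − 6.70% = −1.76 percentage points.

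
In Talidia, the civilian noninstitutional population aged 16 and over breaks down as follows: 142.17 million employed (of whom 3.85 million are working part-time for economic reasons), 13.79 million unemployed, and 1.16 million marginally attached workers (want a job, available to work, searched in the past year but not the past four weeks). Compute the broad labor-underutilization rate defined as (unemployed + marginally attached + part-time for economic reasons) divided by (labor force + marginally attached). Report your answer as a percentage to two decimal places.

Labor force = 142.17 + 13.79 = 155.96 million.
Numerator = 13.79 + 1.16 + 3.85 = 18.80 million.
Denominator = 155.96 + 1.16 = 157.12 million.
Broad rate = 18.80 / 157.12 = 11.97%.

Broad underutilization rate ≈ 11.97%.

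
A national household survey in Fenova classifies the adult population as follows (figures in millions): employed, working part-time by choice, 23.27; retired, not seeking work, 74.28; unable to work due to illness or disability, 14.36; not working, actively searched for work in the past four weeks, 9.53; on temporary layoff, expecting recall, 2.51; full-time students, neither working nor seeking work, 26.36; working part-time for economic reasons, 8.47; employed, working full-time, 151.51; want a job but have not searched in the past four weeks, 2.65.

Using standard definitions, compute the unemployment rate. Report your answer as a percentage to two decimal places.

Employed = 23.27 + 8.47 + 151.51 = 183.25 million (anyone who worked, including part-time for economic reasons, counts as employed).
Unemployed = 9.53 + 2.51 = 12.04 million (jobless and actively searching, or on temporary layoff).
Labor force = 183.25 + 12.04 = 195.29 million.
Unemployment rate = 12.04 / 195.29 = 6.17%.

Unemployment rate ≈ 6.17%.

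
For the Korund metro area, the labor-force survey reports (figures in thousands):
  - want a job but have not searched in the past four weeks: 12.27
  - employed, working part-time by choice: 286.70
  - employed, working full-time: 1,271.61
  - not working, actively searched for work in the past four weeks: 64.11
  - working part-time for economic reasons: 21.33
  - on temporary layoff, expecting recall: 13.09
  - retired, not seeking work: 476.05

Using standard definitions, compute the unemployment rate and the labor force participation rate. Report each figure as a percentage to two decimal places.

Employed = 286.70 + 1,271.61 + 21.33 = 1,579.64 thousand (anyone who worked, including part-time for economic reasons, counts as employed).
Unemployed = 64.11 + 13.09 = 77.20 thousand (jobless and actively searching, or on temporary layoff).
Labor force = 1,579.64 + 77.20 = 1,656.84 thousand.
Not in labor force = 12.27 + 476.05 = 488.32 thousand (those not working and not actively searching are outside the labor force — including those who want a job but have given up searching).
Civilian working-age population = 1,656.84 + 488.32 = 2,145.16 thousand.
Unemployment rate = 77.20 / 1,656.84 = 4.66%.
Labor force participation rate = 1,656.84 / 2,145.16 = 77.24%.

Unemployment rate ≈ 4.66%; labor force participation rate ≈ 77.24%.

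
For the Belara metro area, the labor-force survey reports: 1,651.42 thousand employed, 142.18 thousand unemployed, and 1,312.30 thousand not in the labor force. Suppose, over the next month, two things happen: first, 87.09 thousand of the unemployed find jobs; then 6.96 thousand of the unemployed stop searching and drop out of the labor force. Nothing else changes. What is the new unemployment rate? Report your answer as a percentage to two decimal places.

Initially, labor force = 1,651.42 + 142.18 = 1,793.60 thousand, so u = 142.18/1,793.60 = 7.93%.
After the first change, unemployed falls and employed rises by 87.09; labor force unchanged → E = 1,738.51, U = 55.09, labor force = 1,793.60 thousand.
After the second change, unemployed and labor force both fall by 6.96 → E = 1,738.51, U = 48.13, labor force = 1,786.64 thousand.
New unemployment rate = 48.13 / 1,786.64 = 2.69%.

New unemployment rate ≈ 2.69%.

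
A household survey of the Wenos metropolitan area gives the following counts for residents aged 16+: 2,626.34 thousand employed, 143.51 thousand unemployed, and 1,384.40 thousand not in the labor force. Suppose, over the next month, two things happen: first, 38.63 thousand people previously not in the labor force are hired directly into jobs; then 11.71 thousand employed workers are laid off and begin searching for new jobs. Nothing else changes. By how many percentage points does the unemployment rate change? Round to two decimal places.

The unemployment rate changes by +0.35 percentage points.

Initially, labor force = 2,626.34 + 143.51 = 2,769.85 thousand, so u = 143.51/2,769.85 = 5.18%.
After the first change, employed and labor force both rise by 38.63; unemployed unchanged → E = 2,664.97, U = 143.51, labor force = 2,808.48 thousand.
After the second change, employed falls and unemployed rises by 11.71; labor force unchanged → E = 2,653.26, U = 155.22, labor force = 2,808.48 thousand.
New unemployment rate = 155.22 / 2,808.48 = 5.53%.
Change = 5.53% − 5.18% = +0.35 percentage points.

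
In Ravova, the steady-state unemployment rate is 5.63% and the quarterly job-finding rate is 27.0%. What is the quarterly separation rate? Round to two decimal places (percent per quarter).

Separation rate ≈ 1.61% per quarter.

From u* = s/(s+f): s = u·f/(1−u).
s = 0.0563 × 27.0 / (1 − 0.0563) = 1.5201 / 0.9437 ≈ 1.61% per quarter.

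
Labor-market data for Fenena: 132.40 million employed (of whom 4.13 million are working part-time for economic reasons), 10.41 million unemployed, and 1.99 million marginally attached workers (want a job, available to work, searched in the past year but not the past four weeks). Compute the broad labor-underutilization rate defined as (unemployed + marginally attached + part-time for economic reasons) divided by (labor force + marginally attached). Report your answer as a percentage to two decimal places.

Broad underutilization rate ≈ 11.42%.

Labor force = 132.40 + 10.41 = 142.81 million.
Numerator = 10.41 + 1.99 + 4.13 = 16.53 million.
Denominator = 142.81 + 1.99 = 144.80 million.
Broad rate = 16.53 / 144.80 = 11.42%.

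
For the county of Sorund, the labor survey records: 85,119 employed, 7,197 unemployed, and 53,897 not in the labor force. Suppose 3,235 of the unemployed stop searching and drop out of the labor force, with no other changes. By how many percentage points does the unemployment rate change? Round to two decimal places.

The unemployment rate changes by −3.35 percentage points.

Initially, labor force = 85,119 + 7,197 = 92,316, so u = 7,197/92,316 = 7.80%.
After the change, unemployed and labor force both fall by 3,235 → E = 85,119, U = 3,962, labor force = 89,081.
New unemployment rate = 3,962 / 89,081 = 4.45%.
Change = 4.45% − 7.80% = −3.35 percentage points.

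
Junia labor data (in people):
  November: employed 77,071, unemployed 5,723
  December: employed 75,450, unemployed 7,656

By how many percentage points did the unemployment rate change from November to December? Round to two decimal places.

The unemployment rate changed by +2.30 percentage points.

November: labor force = 77,071 + 5,723 = 82,794; u = 5,723/82,794 = 6.91%.
December: labor force = 75,450 + 7,656 = 83,106; u = 7,656/83,106 = 9.21%.
Change = 9.21% − 6.91% = +2.30 pp.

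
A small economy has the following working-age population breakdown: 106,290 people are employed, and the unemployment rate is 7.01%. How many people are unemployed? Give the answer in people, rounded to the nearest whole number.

About 8,013 are unemployed.

Let U be the number unemployed. The labor force is E + U, and U/(E+U) = 0.0701.
So U = 0.0701 × 106,290 / (1 − 0.0701) = 7450.93 / 0.9299 ≈ 8,013.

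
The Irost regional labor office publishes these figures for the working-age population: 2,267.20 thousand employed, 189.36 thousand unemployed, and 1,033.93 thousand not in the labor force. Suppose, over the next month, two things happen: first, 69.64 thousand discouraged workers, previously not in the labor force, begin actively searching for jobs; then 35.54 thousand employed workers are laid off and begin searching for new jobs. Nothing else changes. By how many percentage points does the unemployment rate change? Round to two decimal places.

The unemployment rate changes by +3.95 percentage points.

Initially, labor force = 2,267.20 + 189.36 = 2,456.56 thousand, so u = 189.36/2,456.56 = 7.71%.
After the first change, unemployed and labor force both rise by 69.64 → E = 2,267.20, U = 259.00, labor force = 2,526.20 thousand.
After the second change, employed falls and unemployed rises by 35.54; labor force unchanged → E = 2,231.66, U = 294.54, labor force = 2,526.20 thousand.
New unemployment rate = 294.54 / 2,526.20 = 11.66%.
Change = 11.66% − 7.71% = +3.95 percentage points.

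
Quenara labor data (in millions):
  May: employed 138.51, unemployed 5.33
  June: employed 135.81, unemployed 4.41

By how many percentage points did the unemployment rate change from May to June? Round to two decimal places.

The unemployment rate changed by −0.56 percentage points.

May: labor force = 138.51 + 5.33 = 143.84; u = 5.33/143.84 = 3.71%.
June: labor force = 135.81 + 4.41 = 140.22; u = 4.41/140.22 = 3.15%.
Change = 3.15% − 3.71% = −0.56 pp.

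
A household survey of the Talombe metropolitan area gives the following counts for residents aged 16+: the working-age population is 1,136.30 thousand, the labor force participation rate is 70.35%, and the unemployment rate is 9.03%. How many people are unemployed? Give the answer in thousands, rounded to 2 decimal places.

Labor force = 0.7035 × 1,136.30 = 799.39 thousand.
Unemployed = 0.0903 × 799.39 ≈ 72.18 thousand.

About 72.18 thousand are unemployed.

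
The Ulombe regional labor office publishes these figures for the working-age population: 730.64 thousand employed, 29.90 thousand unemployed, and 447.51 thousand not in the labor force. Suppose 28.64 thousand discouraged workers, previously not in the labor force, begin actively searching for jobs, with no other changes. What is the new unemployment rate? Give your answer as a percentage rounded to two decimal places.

New unemployment rate ≈ 7.42%.

Initially, labor force = 730.64 + 29.90 = 760.54 thousand, so u = 29.90/760.54 = 3.93%.
After the change, unemployed and labor force both rise by 28.64 → E = 730.64, U = 58.54, labor force = 789.18 thousand.
New unemployment rate = 58.54 / 789.18 = 7.42%.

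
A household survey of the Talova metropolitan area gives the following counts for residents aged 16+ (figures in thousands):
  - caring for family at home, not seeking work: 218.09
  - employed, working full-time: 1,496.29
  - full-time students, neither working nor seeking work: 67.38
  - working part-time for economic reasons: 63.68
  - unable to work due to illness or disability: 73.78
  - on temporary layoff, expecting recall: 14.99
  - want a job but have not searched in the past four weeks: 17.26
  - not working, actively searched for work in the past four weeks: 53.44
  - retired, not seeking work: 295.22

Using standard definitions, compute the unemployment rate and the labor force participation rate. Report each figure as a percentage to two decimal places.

Employed = 1,496.29 + 63.68 = 1,559.97 thousand (anyone who worked, including part-time for economic reasons, counts as employed).
Unemployed = 14.99 + 53.44 = 68.43 thousand (jobless and actively searching, or on temporary layoff).
Labor force = 1,559.97 + 68.43 = 1,628.40 thousand.
Not in labor force = 218.09 + 67.38 + 73.78 + 17.26 + 295.22 = 671.73 thousand (those not working and not actively searching are outside the labor force — including those who want a job but have given up searching).
Civilian working-age population = 1,628.40 + 671.73 = 2,300.13 thousand.
Unemployment rate = 68.43 / 1,628.40 = 4.20%.
Labor force participation rate = 1,628.40 / 2,300.13 = 70.80%.

Unemployment rate ≈ 4.20%; labor force participation rate ≈ 70.80%.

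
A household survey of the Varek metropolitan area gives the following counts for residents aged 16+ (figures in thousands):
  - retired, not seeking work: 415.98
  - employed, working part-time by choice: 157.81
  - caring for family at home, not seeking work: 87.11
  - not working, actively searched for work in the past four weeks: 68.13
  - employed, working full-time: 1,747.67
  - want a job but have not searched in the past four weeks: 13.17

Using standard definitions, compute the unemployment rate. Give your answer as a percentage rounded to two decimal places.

Employed = 157.81 + 1,747.67 = 1,905.48 thousand.
Unemployed = 68.13 thousand.
Labor force = 1,905.48 + 68.13 = 1,973.61 thousand.
Unemployment rate = 68.13 / 1,973.61 = 3.45%.

Unemployment rate ≈ 3.45%.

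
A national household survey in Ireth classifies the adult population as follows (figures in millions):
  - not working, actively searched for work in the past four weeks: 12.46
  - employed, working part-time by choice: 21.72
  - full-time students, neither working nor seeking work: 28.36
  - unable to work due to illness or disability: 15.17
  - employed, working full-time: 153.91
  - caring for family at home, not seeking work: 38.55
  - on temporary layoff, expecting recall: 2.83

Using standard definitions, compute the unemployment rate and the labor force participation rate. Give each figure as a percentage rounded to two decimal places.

Employed = 21.72 + 153.91 = 175.63 million.
Unemployed = 12.46 + 2.83 = 15.29 million (jobless and actively searching, or on temporary layoff).
Labor force = 175.63 + 15.29 = 190.92 million.
Not in labor force = 28.36 + 15.17 + 38.55 = 82.08 million (those not working and not actively searching are outside the labor force).
Civilian working-age population = 190.92 + 82.08 = 273.00 million.
Unemployment rate = 15.29 / 190.92 = 8.01%.
Labor force participation rate = 190.92 / 273.00 = 69.93%.

Unemployment rate ≈ 8.01%; labor force participation rate ≈ 69.93%.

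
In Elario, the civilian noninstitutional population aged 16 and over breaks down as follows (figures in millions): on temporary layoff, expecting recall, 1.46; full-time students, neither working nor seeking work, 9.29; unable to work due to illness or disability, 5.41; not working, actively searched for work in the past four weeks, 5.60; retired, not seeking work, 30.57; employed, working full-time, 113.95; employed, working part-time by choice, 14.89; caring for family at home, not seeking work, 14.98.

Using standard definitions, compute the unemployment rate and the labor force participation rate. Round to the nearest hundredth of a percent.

Employed = 113.95 + 14.89 = 128.84 million.
Unemployed = 1.46 + 5.60 = 7.06 million (jobless and actively searching, or on temporary layoff).
Labor force = 128.84 + 7.06 = 135.90 million.
Not in labor force = 9.29 + 5.41 + 30.57 + 14.98 = 60.25 million (those not working and not actively searching are outside the labor force).
Civilian working-age population = 135.90 + 60.25 = 196.15 million.
Unemployment rate = 7.06 / 135.90 = 5.19%.
Labor force participation rate = 135.90 / 196.15 = 69.28%.

Unemployment rate ≈ 5.19%; labor force participation rate ≈ 69.28%.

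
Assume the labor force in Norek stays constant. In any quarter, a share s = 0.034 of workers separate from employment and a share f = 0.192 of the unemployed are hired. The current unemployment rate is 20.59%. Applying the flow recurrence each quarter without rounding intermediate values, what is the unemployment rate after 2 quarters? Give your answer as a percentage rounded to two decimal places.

With a fixed labor force, u_{t+1} = u_t + s·(1−u_t) − f·u_t = u_t·(1−s−f) + s.
Here 1−s−f = 0.774 and s = 0.034.
u_1 = 0.205900 × 0.774 + 0.034 = 0.193367.
u_2 = 0.193367 × 0.774 + 0.034 = 0.183666.

Unemployment rate after two quarters ≈ 18.37%.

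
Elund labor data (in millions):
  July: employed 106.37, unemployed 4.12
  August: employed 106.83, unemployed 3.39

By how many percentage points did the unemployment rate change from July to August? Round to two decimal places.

July: labor force = 106.37 + 4.12 = 110.49; u = 4.12/110.49 = 3.73%.
August: labor force = 106.83 + 3.39 = 110.22; u = 3.39/110.22 = 3.08%.
Change = 3.08% − 3.73% = −0.65 pp.

The unemployment rate changed by −0.65 percentage points.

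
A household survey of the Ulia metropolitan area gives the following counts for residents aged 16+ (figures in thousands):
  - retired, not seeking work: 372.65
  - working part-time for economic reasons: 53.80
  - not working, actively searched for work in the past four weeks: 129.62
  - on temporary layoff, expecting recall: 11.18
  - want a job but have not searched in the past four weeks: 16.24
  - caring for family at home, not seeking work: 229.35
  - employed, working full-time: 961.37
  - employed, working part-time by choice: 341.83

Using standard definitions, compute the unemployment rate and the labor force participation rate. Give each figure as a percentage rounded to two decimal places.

Employed = 53.80 + 961.37 + 341.83 = 1,357.00 thousand (anyone who worked, including part-time for economic reasons, counts as employed).
Unemployed = 129.62 + 11.18 = 140.80 thousand (jobless and actively searching, or on temporary layoff).
Labor force = 1,357.00 + 140.80 = 1,497.80 thousand.
Not in labor force = 372.65 + 16.24 + 229.35 = 618.24 thousand (those not working and not actively searching are outside the labor force — including those who want a job but have given up searching).
Civilian working-age population = 1,497.80 + 618.24 = 2,116.04 thousand.
Unemployment rate = 140.80 / 1,497.80 = 9.40%.
Labor force participation rate = 1,497.80 / 2,116.04 = 70.78%.

Unemployment rate ≈ 9.40%; labor force participation rate ≈ 70.78%.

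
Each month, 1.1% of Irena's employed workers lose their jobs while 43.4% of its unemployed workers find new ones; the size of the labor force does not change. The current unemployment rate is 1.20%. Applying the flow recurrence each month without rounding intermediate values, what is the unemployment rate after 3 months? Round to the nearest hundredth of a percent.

Unemployment rate after three months ≈ 2.25%.

With a fixed labor force, u_{t+1} = u_t + s·(1−u_t) − f·u_t = u_t·(1−s−f) + s.
Here 1−s−f = 0.555 and s = 0.011.
u_1 = 0.012000 × 0.555 + 0.011 = 0.017660.
u_2 = 0.017660 × 0.555 + 0.011 = 0.020801.
u_3 = 0.020801 × 0.555 + 0.011 = 0.022545.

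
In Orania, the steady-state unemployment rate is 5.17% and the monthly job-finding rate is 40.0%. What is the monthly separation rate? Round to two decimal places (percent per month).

Separation rate ≈ 2.18% per month.

From u* = s/(s+f): s = u·f/(1−u).
s = 0.0517 × 40.0 / (1 − 0.0517) = 2.0680 / 0.9483 ≈ 2.18% per month.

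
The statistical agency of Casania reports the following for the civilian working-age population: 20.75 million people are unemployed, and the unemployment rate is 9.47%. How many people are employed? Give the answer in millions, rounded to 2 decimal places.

Labor force = U / u = 20.75 / 0.0947 ≈ 219.11 million.
Employed = labor force − unemployed = 219.11 − 20.75 = 198.36 million.

About 198.36 million are employed.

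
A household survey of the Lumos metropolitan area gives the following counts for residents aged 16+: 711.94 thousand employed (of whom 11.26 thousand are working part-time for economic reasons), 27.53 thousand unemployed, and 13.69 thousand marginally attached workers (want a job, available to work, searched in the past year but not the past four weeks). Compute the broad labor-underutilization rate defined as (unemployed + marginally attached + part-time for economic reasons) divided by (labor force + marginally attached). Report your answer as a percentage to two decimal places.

Labor force = 711.94 + 27.53 = 739.47 thousand.
Numerator = 27.53 + 13.69 + 11.26 = 52.48 thousand.
Denominator = 739.47 + 13.69 = 753.16 thousand.
Broad rate = 52.48 / 753.16 = 6.97%.

Broad underutilization rate ≈ 6.97%.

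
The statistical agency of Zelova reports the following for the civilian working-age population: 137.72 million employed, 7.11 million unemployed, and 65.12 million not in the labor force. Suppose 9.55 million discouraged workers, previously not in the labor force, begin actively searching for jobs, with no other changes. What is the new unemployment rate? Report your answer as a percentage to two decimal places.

Initially, labor force = 137.72 + 7.11 = 144.83 million, so u = 7.11/144.83 = 4.91%.
After the change, unemployed and labor force both rise by 9.55 → E = 137.72, U = 16.66, labor force = 154.38 million.
New unemployment rate = 16.66 / 154.38 = 10.79%.

New unemployment rate ≈ 10.79%.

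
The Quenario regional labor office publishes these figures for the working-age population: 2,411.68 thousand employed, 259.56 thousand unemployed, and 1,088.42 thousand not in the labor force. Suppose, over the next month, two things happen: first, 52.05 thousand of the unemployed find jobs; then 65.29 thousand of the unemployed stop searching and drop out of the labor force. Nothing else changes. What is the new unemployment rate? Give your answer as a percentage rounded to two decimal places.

New unemployment rate ≈ 5.46%.

Initially, labor force = 2,411.68 + 259.56 = 2,671.24 thousand, so u = 259.56/2,671.24 = 9.72%.
After the first change, unemployed falls and employed rises by 52.05; labor force unchanged → E = 2,463.73, U = 207.51, labor force = 2,671.24 thousand.
After the second change, unemployed and labor force both fall by 65.29 → E = 2,463.73, U = 142.22, labor force = 2,605.95 thousand.
New unemployment rate = 142.22 / 2,605.95 = 5.46%.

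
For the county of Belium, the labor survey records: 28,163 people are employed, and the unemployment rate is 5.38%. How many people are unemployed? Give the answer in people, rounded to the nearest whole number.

Let U be the number unemployed. The labor force is E + U, and U/(E+U) = 0.0538.
So U = 0.0538 × 28,163 / (1 − 0.0538) = 1515.17 / 0.9462 ≈ 1,601.

About 1,601 are unemployed.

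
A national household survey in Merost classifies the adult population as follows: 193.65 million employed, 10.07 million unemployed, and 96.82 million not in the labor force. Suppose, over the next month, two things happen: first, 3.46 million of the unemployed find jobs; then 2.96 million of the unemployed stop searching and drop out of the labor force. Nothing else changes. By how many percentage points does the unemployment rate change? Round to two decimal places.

Initially, labor force = 193.65 + 10.07 = 203.72 million, so u = 10.07/203.72 = 4.94%.
After the first change, unemployed falls and employed rises by 3.46; labor force unchanged → E = 197.11, U = 6.61, labor force = 203.72 million.
After the second change, unemployed and labor force both fall by 2.96 → E = 197.11, U = 3.65, labor force = 200.76 million.
New unemployment rate = 3.65 / 200.76 = 1.82%.
Change = 1.82% − 4.94% = −3.12 percentage points.

The unemployment rate changes by −3.12 percentage points.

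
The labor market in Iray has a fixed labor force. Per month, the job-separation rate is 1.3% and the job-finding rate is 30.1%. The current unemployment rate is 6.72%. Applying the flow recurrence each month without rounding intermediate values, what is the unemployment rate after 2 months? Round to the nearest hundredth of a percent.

Unemployment rate after two months ≈ 5.35%.

With a fixed labor force, u_{t+1} = u_t + s·(1−u_t) − f·u_t = u_t·(1−s−f) + s.
Here 1−s−f = 0.686 and s = 0.013.
u_1 = 0.067200 × 0.686 + 0.013 = 0.059099.
u_2 = 0.059099 × 0.686 + 0.013 = 0.053542.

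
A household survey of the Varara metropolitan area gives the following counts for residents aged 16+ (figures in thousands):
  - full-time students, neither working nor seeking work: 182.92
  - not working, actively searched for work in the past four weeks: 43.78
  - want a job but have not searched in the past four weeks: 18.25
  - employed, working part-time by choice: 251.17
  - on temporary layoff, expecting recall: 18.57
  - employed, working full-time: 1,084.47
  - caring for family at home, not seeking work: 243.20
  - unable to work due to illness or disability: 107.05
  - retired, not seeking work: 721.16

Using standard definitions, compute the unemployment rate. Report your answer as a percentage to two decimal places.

Unemployment rate ≈ 4.46%.

Employed = 251.17 + 1,084.47 = 1,335.64 thousand.
Unemployed = 43.78 + 18.57 = 62.35 thousand (jobless and actively searching, or on temporary layoff).
Labor force = 1,335.64 + 62.35 = 1,397.99 thousand.
Unemployment rate = 62.35 / 1,397.99 = 4.46%.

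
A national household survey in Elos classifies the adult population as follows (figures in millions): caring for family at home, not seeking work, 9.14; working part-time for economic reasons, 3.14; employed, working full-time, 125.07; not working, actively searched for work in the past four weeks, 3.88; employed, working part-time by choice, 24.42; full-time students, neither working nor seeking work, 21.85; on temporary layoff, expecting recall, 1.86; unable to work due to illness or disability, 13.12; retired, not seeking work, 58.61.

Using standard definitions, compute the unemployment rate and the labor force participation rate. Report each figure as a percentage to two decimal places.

Unemployment rate ≈ 3.62%; labor force participation rate ≈ 60.66%.

Employed = 3.14 + 125.07 + 24.42 = 152.63 million (anyone who worked, including part-time for economic reasons, counts as employed).
Unemployed = 3.88 + 1.86 = 5.74 million (jobless and actively searching, or on temporary layoff).
Labor force = 152.63 + 5.74 = 158.37 million.
Not in labor force = 9.14 + 21.85 + 13.12 + 58.61 = 102.72 million (those not working and not actively searching are outside the labor force).
Civilian working-age population = 158.37 + 102.72 = 261.09 million.
Unemployment rate = 5.74 / 158.37 = 3.62%.
Labor force participation rate = 158.37 / 261.09 = 60.66%.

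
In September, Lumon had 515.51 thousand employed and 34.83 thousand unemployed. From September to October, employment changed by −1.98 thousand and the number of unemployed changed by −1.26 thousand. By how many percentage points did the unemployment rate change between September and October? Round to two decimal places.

September: labor force = 515.51 + 34.83 = 550.34; u = 34.83/550.34 = 6.33%.
October: labor force = 513.53 + 33.57 = 547.10; u = 33.57/547.10 = 6.14%.
Change = 6.14% − 6.33% = −0.19 pp.

The unemployment rate changed by −0.19 percentage points.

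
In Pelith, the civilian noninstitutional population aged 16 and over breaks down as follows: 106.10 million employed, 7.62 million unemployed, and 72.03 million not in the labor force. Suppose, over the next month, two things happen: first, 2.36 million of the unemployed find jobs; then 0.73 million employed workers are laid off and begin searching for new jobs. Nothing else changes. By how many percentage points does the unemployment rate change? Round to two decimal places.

The unemployment rate changes by −1.43 percentage points.

Initially, labor force = 106.10 + 7.62 = 113.72 million, so u = 7.62/113.72 = 6.70%.
After the first change, unemployed falls and employed rises by 2.36; labor force unchanged → E = 108.46, U = 5.26, labor force = 113.72 million.
After the second change, employed falls and unemployed rises by 0.73; labor force unchanged → E = 107.73, U = 5.99, labor force = 113.72 million.
New unemployment rate = 5.99 / 113.72 = 5.27%.
Change = 5.27% − 6.70% = −1.43 percentage points.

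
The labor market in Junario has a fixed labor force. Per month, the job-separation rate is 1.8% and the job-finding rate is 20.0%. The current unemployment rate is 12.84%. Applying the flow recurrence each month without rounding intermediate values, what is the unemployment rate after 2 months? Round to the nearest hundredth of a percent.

Unemployment rate after two months ≈ 11.06%.

With a fixed labor force, u_{t+1} = u_t + s·(1−u_t) − f·u_t = u_t·(1−s−f) + s.
Here 1−s−f = 0.782 and s = 0.018.
u_1 = 0.128400 × 0.782 + 0.018 = 0.118409.
u_2 = 0.118409 × 0.782 + 0.018 = 0.110596.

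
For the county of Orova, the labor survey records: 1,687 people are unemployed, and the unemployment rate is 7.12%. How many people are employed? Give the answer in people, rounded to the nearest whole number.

Labor force = U / u = 1,687 / 0.0712 ≈ 23,694.
Employed = labor force − unemployed = 23,694 − 1,687 = 22,007.

About 22,007 are employed.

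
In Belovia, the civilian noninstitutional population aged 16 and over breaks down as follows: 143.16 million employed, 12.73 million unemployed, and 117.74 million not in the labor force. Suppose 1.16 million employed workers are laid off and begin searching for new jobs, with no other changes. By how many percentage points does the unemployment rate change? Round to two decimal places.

The unemployment rate changes by +0.74 percentage points.

Initially, labor force = 143.16 + 12.73 = 155.89 million, so u = 12.73/155.89 = 8.17%.
After the change, employed falls and unemployed rises by 1.16; labor force unchanged → E = 142.00, U = 13.89, labor force = 155.89 million.
New unemployment rate = 13.89 / 155.89 = 8.91%.
Change = 8.91% − 8.17% = +0.74 percentage points.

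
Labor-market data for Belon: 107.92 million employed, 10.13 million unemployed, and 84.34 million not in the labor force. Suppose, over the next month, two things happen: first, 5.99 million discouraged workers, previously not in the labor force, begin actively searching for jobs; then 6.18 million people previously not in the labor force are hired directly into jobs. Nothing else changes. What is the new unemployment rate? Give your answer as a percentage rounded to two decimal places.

Initially, labor force = 107.92 + 10.13 = 118.05 million, so u = 10.13/118.05 = 8.58%.
After the first change, unemployed and labor force both rise by 5.99 → E = 107.92, U = 16.12, labor force = 124.04 million.
After the second change, employed and labor force both rise by 6.18; unemployed unchanged → E = 114.10, U = 16.12, labor force = 130.22 million.
New unemployment rate = 16.12 / 130.22 = 12.38%.

New unemployment rate ≈ 12.38%.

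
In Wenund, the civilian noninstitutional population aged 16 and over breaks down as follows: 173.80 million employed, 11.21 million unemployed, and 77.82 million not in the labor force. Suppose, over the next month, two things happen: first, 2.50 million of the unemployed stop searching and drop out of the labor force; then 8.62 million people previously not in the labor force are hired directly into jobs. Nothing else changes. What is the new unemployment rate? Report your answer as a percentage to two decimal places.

New unemployment rate ≈ 4.56%.

Initially, labor force = 173.80 + 11.21 = 185.01 million, so u = 11.21/185.01 = 6.06%.
After the first change, unemployed and labor force both fall by 2.50 → E = 173.80, U = 8.71, labor force = 182.51 million.
After the second change, employed and labor force both rise by 8.62; unemployed unchanged → E = 182.42, U = 8.71, labor force = 191.13 million.
New unemployment rate = 8.71 / 191.13 = 4.56%.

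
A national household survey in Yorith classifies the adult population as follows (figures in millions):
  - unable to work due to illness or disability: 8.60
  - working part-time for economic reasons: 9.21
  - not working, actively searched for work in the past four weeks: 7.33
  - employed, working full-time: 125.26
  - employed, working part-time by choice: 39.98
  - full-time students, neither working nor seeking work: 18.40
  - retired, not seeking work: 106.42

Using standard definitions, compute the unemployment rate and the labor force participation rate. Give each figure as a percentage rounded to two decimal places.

Employed = 9.21 + 125.26 + 39.98 = 174.45 million (anyone who worked, including part-time for economic reasons, counts as employed).
Unemployed = 7.33 million.
Labor force = 174.45 + 7.33 = 181.78 million.
Not in labor force = 8.60 + 18.40 + 106.42 = 133.42 million (those not working and not actively searching are outside the labor force).
Civilian working-age population = 181.78 + 133.42 = 315.20 million.
Unemployment rate = 7.33 / 181.78 = 4.03%.
Labor force participation rate = 181.78 / 315.20 = 57.67%.

Unemployment rate ≈ 4.03%; labor force participation rate ≈ 57.67%.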